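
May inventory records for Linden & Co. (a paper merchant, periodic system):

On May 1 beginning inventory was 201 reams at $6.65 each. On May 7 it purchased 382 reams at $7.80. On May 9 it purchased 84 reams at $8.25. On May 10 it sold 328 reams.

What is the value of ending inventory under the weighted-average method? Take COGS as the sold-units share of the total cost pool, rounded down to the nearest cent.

Ending inventory = $2,545.94

May 10, sell 328: 328/667 × $5,009.25 → $2,463.31
Ending inventory (cost pool remaining) = $2,545.94
Check: goods available $5,009.25 = COGS $2,463.31 + ending $2,545.94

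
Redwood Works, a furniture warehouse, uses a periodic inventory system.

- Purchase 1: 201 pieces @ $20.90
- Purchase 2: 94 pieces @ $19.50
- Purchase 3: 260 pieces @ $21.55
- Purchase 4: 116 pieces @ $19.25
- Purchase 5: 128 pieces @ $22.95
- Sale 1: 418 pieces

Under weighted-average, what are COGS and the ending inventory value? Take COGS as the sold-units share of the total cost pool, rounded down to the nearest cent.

COGS = $8,792.90; ending inventory = $8,014.60

Sale 1, sell 418: 418/799 × $16,807.50 → $8,792.90
Ending inventory (cost pool remaining) = $8,014.60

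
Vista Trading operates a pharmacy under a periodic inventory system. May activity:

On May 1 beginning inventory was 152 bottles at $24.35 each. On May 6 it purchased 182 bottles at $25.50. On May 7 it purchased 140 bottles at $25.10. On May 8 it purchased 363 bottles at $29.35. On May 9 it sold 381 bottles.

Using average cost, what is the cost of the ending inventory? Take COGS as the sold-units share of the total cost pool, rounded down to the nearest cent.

May 9, sell 381: 381/837 × $22,510.25 → $10,246.60
Ending inventory (cost pool remaining) = $12,263.65
Check: goods available $22,510.25 = COGS $10,246.60 + ending $12,263.65

Ending inventory = $12,263.65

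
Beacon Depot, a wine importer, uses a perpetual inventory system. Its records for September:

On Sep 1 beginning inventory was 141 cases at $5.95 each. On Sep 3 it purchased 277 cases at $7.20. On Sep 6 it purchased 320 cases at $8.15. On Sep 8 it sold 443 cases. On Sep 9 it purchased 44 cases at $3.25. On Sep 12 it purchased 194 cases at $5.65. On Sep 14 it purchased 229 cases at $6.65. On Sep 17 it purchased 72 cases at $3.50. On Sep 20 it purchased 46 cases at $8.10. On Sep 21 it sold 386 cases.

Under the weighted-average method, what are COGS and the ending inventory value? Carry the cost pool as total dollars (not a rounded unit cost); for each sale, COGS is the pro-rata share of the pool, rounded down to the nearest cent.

After Sep 1: 141 on hand, pool $838.95 (≈ $5.9500 each)
After Sep 3: 418 on hand, pool $2,833.35 (≈ $6.7783 each)
After Sep 6: 738 on hand, pool $5,441.35 (≈ $7.3731 each)
Sep 8, sell 443: 443/738 × $5,441.35 → $3,266.28
After Sep 9: 339 on hand, pool $2,318.07 (≈ $6.8380 each)
After Sep 12: 533 on hand, pool $3,414.17 (≈ $6.4056 each)
After Sep 14: 762 on hand, pool $4,937.02 (≈ $6.4790 each)
After Sep 17: 834 on hand, pool $5,189.02 (≈ $6.2218 each)
After Sep 20: 880 on hand, pool $5,561.62 (≈ $6.3200 each)
Sep 21, sell 386: 386/880 × $5,561.62 → $2,439.52
Total COGS = $3,266.28 + $2,439.52 = $5,705.80
Ending inventory (cost pool remaining) = $3,122.10

COGS = $5,705.80; ending inventory = $3,122.10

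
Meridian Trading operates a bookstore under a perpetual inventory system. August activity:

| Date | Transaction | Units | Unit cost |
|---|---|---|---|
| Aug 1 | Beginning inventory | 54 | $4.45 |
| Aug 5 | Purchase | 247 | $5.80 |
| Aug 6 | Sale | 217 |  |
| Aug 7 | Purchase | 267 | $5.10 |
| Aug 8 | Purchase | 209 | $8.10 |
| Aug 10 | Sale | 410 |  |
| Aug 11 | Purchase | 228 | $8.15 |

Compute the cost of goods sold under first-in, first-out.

Aug 6, 217 sold [FIFO — oldest first]: 54 @ $4.45 + 163 @ $5.80 = $1,185.70
Aug 10, 410 sold [FIFO — oldest first]: 84 @ $5.80 + 267 @ $5.10 + 59 @ $8.10 = $2,326.80
Total COGS = $1,185.70 + $2,326.80 = $3,512.50
Ending inventory: 150 @ $8.10 + 228 @ $8.15 = $3,073.20

COGS = $3,512.50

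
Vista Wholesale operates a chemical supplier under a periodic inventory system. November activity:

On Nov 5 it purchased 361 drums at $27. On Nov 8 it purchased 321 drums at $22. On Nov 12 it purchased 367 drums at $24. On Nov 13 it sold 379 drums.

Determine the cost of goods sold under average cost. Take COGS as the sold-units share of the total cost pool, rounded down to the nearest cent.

Nov 13, sell 379: 379/1049 × $25,617.00 → $9,255.33
Ending inventory (cost pool remaining) = $16,361.67
Check: goods available $25,617.00 = COGS $9,255.33 + ending $16,361.67

COGS = $9,255.33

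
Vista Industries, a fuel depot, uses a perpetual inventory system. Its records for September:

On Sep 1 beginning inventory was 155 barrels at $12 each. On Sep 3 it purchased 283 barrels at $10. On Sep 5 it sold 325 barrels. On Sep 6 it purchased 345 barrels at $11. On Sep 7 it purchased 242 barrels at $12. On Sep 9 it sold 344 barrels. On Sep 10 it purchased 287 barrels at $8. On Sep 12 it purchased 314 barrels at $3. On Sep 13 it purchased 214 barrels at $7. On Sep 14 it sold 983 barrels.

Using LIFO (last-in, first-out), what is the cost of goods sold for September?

COGS = $13,944

Sep 5, 325 sold [LIFO — newest first]: 283 @ $10 + 42 @ $12 = $3,334
Sep 9, 344 sold [LIFO — newest first]: 242 @ $12 + 102 @ $11 = $4,026
Sep 14, 983 sold [LIFO — newest first]: 214 @ $7 + 314 @ $3 + 287 @ $8 + 168 @ $11 = $6,584
Total COGS = $3,334 + $4,026 + $6,584 = $13,944
Ending inventory: 113 @ $12 + 75 @ $11 = $2,181
Check: goods available $16,125 = COGS $13,944 + ending $2,181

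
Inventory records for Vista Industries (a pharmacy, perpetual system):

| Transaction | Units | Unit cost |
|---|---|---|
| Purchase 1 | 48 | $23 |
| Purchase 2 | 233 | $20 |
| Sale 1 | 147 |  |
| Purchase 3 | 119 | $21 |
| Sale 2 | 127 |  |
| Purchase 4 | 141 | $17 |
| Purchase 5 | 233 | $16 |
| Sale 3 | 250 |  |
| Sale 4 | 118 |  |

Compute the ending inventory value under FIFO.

Ending inventory = $2,112

Sale 1 (147) [FIFO — oldest first]: 48 @ $23 + 99 @ $20 = $3,084
Sale 2 (127) [FIFO — oldest first]: 127 @ $20 = $2,540
Sale 3 (250) [FIFO — oldest first]: 7 @ $20 + 119 @ $21 + 124 @ $17 = $4,747
Sale 4 (118) [FIFO — oldest first]: 17 @ $17 + 101 @ $16 = $1,905
Total COGS = $3,084 + $2,540 + $4,747 + $1,905 = $12,276
Ending inventory: 132 @ $16 = $2,112
Check: goods available $14,388 = COGS $12,276 + ending $2,112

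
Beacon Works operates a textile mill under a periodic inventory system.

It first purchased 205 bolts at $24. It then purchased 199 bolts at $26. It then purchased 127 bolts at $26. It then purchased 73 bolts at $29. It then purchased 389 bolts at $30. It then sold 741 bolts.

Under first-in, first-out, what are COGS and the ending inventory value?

Sale 1 (741) [FIFO — oldest first]: 205 @ $24 + 199 @ $26 + 127 @ $26 + 73 @ $29 + 137 @ $30 = $19,623
Ending inventory: 252 @ $30 = $7,560
Check: goods available $27,183 = COGS $19,623 + ending $7,560

COGS = $19,623; ending inventory = $7,560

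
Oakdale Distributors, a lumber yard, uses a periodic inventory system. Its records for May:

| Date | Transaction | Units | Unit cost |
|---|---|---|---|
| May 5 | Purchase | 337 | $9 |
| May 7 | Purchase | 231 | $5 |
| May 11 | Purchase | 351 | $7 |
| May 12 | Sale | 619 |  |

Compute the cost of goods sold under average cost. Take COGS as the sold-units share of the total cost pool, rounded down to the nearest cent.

COGS = $4,475.79

May 12, sell 619: 619/919 × $6,645.00 → $4,475.79
Ending inventory (cost pool remaining) = $2,169.21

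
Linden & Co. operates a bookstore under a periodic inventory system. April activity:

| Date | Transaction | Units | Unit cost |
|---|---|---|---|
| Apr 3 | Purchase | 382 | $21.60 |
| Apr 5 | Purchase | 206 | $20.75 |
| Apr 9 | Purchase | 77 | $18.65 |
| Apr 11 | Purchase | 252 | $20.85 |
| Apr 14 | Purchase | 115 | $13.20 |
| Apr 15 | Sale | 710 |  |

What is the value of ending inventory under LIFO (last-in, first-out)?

Apr 15, 710 sold [LIFO — newest first]: 115 @ $13.20 + 252 @ $20.85 + 77 @ $18.65 + 206 @ $20.75 + 60 @ $21.60 = $13,778.75
Ending inventory: 322 @ $21.60 = $6,955.20

Ending inventory = $6,955.20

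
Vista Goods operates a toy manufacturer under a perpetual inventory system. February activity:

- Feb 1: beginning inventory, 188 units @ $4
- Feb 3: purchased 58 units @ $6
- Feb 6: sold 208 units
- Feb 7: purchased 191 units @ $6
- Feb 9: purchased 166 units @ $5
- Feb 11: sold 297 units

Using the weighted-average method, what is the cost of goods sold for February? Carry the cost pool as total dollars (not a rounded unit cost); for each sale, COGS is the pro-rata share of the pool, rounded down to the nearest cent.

After Feb 1: 188 on hand, pool $752.00 (≈ $4.0000 each)
After Feb 3: 246 on hand, pool $1,100.00 (≈ $4.4715 each)
Feb 6, sell 208: 208/246 × $1,100.00 → $930.08
After Feb 7: 229 on hand, pool $1,315.92 (≈ $5.7464 each)
After Feb 9: 395 on hand, pool $2,145.92 (≈ $5.4327 each)
Feb 11, sell 297: 297/395 × $2,145.92 → $1,613.51
Total COGS = $930.08 + $1,613.51 = $2,543.59
Ending inventory (cost pool remaining) = $532.41

COGS = $2,543.59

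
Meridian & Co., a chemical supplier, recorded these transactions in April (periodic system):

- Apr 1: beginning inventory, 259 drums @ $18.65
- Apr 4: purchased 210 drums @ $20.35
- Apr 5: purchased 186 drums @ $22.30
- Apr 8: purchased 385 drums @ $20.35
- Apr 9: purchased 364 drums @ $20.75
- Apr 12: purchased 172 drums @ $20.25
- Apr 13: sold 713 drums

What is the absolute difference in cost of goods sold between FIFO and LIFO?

$206.00

FIFO COGS: 259 @ $18.65 + 210 @ $20.35 + 186 @ $22.30 + 58 @ $20.35 = $14,431.95
LIFO COGS: 172 @ $20.25 + 364 @ $20.75 + 177 @ $20.35 = $14,637.95
Difference = |$14,431.95 − $14,637.95| = $206.00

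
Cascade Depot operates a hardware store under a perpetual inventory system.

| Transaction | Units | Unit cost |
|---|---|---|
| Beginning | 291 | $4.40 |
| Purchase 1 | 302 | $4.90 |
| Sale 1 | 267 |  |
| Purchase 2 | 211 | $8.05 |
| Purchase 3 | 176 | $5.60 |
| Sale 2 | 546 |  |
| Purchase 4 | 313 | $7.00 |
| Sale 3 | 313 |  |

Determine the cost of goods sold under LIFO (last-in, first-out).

COGS = $6,900.55

Sale 1 (267) [LIFO — newest first]: 267 @ $4.90 = $1,308.30
Sale 2 (546) [LIFO — newest first]: 176 @ $5.60 + 211 @ $8.05 + 35 @ $4.90 + 124 @ $4.40 = $3,401.25
Sale 3 (313) [LIFO — newest first]: 313 @ $7.00 = $2,191.00
Total COGS = $1,308.30 + $3,401.25 + $2,191.00 = $6,900.55
Ending inventory: 167 @ $4.40 = $734.80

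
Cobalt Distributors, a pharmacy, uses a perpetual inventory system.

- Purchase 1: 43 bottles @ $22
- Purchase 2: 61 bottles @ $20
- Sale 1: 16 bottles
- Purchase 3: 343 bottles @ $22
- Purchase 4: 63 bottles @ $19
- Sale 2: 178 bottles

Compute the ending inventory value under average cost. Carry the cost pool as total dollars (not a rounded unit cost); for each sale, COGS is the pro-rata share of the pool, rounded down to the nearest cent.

After Purchase 1: 43 on hand, pool $946.00 (≈ $22.0000 each)
After Purchase 2: 104 on hand, pool $2,166.00 (≈ $20.8269 each)
Sale 1, sell 16: 16/104 × $2,166.00 → $333.23
After Purchase 3: 431 on hand, pool $9,378.77 (≈ $21.7605 each)
After Purchase 4: 494 on hand, pool $10,575.77 (≈ $21.4084 each)
Sale 2, sell 178: 178/494 × $10,575.77 → $3,810.70
Total COGS = $333.23 + $3,810.70 = $4,143.93
Ending inventory (cost pool remaining) = $6,765.07
Check: goods available $10,909.00 = COGS $4,143.93 + ending $6,765.07

Ending inventory = $6,765.07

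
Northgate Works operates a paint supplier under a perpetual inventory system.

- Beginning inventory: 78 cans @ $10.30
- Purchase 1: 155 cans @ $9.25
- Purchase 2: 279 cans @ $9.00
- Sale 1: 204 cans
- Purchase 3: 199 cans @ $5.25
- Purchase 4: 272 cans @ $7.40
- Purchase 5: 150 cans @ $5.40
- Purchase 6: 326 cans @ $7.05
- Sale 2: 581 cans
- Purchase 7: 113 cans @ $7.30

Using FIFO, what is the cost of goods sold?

COGS = $6,340.50

Sale 1 (204) [FIFO — oldest first]: 78 @ $10.30 + 126 @ $9.25 = $1,968.90
Sale 2 (581) [FIFO — oldest first]: 29 @ $9.25 + 279 @ $9.00 + 199 @ $5.25 + 74 @ $7.40 = $4,371.60
Total COGS = $1,968.90 + $4,371.60 = $6,340.50
Ending inventory: 198 @ $7.40 + 150 @ $5.40 + 326 @ $7.05 + 113 @ $7.30 = $5,398.40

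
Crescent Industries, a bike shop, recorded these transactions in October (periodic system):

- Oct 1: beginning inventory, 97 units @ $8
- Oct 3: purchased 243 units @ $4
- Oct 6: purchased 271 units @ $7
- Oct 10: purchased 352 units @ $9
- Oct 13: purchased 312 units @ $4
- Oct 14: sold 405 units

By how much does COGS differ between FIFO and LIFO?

$118

FIFO COGS: 97 @ $8 + 243 @ $4 + 65 @ $7 = $2,203
LIFO COGS: 312 @ $4 + 93 @ $9 = $2,085
Difference = |$2,203 − $2,085| = $118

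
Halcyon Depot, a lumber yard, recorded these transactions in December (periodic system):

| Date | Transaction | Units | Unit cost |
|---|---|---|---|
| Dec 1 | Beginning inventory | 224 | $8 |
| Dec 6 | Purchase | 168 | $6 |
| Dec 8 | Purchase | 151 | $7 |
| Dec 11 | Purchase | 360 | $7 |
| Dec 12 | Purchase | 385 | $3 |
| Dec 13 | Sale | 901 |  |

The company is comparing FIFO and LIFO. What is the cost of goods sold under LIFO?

COGS = $4,762

FIFO COGS: 224 @ $8 + 168 @ $6 + 151 @ $7 + 358 @ $7 = $6,363
LIFO COGS: 385 @ $3 + 360 @ $7 + 151 @ $7 + 5 @ $6 = $4,762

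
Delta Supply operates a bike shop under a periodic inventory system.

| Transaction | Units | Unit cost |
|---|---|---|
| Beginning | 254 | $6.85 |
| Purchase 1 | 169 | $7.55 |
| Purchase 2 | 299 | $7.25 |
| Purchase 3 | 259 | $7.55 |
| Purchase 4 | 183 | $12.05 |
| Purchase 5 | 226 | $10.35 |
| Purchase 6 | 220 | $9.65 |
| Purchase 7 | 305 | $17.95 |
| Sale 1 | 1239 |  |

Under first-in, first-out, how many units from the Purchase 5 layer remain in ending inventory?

Sale 1 (1239) [FIFO — oldest first]: 254 @ $6.85 + 169 @ $7.55 + 299 @ $7.25 + 259 @ $7.55 + 183 @ $12.05 + 75 @ $10.35 = $10,120.45
Ending inventory: 151 @ $10.35 + 220 @ $9.65 + 305 @ $17.95 = $9,160.60

151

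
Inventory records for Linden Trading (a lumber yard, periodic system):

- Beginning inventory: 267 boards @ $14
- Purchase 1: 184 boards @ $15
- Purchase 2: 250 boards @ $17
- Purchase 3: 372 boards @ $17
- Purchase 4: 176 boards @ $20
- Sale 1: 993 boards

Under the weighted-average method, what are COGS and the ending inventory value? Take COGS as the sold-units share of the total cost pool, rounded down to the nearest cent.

COGS = $16,371.38; ending inventory = $4,220.62

Sale 1, sell 993: 993/1249 × $20,592.00 → $16,371.38
Ending inventory (cost pool remaining) = $4,220.62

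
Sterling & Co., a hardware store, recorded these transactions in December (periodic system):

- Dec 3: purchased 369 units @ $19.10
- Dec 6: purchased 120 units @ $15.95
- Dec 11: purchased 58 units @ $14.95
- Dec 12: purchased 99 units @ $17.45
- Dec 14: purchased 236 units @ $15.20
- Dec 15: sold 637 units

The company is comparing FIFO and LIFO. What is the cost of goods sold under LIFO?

FIFO COGS: 369 @ $19.10 + 120 @ $15.95 + 58 @ $14.95 + 90 @ $17.45 = $11,399.50
LIFO COGS: 236 @ $15.20 + 99 @ $17.45 + 58 @ $14.95 + 120 @ $15.95 + 124 @ $19.10 = $10,464.25

COGS = $10,464.25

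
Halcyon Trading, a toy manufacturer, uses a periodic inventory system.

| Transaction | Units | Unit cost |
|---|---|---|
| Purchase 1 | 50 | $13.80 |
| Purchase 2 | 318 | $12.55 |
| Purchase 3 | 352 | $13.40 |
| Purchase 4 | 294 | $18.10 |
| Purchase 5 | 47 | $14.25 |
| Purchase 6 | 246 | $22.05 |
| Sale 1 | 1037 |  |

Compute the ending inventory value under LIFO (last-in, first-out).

Ending inventory = $3,451.00

Sale 1 (1037) [LIFO — newest first]: 246 @ $22.05 + 47 @ $14.25 + 294 @ $18.10 + 352 @ $13.40 + 98 @ $12.55 = $17,362.15
Ending inventory: 50 @ $13.80 + 220 @ $12.55 = $3,451.00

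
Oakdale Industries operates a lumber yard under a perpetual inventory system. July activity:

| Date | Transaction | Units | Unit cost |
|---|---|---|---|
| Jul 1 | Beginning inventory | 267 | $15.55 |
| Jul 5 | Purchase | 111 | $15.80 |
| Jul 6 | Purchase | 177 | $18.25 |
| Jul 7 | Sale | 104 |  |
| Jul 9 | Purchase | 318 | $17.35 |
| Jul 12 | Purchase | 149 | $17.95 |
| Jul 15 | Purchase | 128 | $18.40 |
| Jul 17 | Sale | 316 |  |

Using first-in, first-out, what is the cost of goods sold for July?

Jul 7, 104 sold [FIFO — oldest first]: 104 @ $15.55 = $1,617.20
Jul 17, 316 sold [FIFO — oldest first]: 163 @ $15.55 + 111 @ $15.80 + 42 @ $18.25 = $5,054.95
Total COGS = $1,617.20 + $5,054.95 = $6,672.15
Ending inventory: 135 @ $18.25 + 318 @ $17.35 + 149 @ $17.95 + 128 @ $18.40 = $13,010.80
Check: goods available $19,682.95 = COGS $6,672.15 + ending $13,010.80

COGS = $6,672.15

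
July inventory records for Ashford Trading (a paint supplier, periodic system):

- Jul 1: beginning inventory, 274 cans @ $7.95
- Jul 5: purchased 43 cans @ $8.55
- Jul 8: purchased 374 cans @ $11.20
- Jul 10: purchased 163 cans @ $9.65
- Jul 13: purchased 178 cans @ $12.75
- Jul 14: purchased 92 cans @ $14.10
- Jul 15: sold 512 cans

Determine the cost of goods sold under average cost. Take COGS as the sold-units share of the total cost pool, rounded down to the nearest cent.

Jul 15, sell 512: 512/1124 × $11,874.40 → $5,408.97
Ending inventory (cost pool remaining) = $6,465.43

COGS = $5,408.97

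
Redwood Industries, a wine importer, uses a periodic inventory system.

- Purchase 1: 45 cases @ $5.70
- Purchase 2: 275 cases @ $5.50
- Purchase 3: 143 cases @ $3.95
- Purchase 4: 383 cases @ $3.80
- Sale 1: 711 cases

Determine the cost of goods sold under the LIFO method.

COGS = $3,037.75

Sale 1 (711) [LIFO — newest first]: 383 @ $3.80 + 143 @ $3.95 + 185 @ $5.50 = $3,037.75
Ending inventory: 45 @ $5.70 + 90 @ $5.50 = $751.50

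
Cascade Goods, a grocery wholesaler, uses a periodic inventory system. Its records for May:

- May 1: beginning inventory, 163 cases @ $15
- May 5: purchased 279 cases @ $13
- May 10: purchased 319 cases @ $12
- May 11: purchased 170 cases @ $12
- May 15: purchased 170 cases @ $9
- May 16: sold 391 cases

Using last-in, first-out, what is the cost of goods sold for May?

COGS = $4,182

May 16, 391 sold [LIFO — newest first]: 170 @ $9 + 170 @ $12 + 51 @ $12 = $4,182
Ending inventory: 163 @ $15 + 279 @ $13 + 268 @ $12 = $9,288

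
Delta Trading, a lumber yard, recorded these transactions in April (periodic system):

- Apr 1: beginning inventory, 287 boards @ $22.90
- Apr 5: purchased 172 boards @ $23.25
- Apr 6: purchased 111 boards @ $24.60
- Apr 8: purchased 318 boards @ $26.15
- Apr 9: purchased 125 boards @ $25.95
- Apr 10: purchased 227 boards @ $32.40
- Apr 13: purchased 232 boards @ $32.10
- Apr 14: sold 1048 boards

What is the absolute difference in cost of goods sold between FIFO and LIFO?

$3,910.45

FIFO COGS: 287 @ $22.90 + 172 @ $23.25 + 111 @ $24.60 + 318 @ $26.15 + 125 @ $25.95 + 35 @ $32.40 = $25,995.35
LIFO COGS: 232 @ $32.10 + 227 @ $32.40 + 125 @ $25.95 + 318 @ $26.15 + 111 @ $24.60 + 35 @ $23.25 = $29,905.80
Difference = |$25,995.35 − $29,905.80| = $3,910.45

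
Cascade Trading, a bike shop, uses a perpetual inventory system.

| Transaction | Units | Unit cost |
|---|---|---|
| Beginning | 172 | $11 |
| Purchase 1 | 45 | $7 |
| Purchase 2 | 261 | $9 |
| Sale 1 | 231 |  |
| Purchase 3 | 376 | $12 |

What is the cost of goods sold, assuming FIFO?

Sale 1 (231) [FIFO — oldest first]: 172 @ $11 + 45 @ $7 + 14 @ $9 = $2,333
Ending inventory: 247 @ $9 + 376 @ $12 = $6,735

COGS = $2,333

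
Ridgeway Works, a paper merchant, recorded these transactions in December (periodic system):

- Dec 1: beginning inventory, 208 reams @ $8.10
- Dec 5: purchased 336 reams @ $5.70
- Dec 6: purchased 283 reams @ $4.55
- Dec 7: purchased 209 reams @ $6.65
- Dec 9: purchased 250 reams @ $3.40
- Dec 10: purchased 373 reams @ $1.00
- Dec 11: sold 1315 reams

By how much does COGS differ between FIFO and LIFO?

$2,116.00

FIFO COGS: 208 @ $8.10 + 336 @ $5.70 + 283 @ $4.55 + 209 @ $6.65 + 250 @ $3.40 + 29 @ $1.00 = $7,156.50
LIFO COGS: 373 @ $1.00 + 250 @ $3.40 + 209 @ $6.65 + 283 @ $4.55 + 200 @ $5.70 = $5,040.50
Difference = |$7,156.50 − $5,040.50| = $2,116.00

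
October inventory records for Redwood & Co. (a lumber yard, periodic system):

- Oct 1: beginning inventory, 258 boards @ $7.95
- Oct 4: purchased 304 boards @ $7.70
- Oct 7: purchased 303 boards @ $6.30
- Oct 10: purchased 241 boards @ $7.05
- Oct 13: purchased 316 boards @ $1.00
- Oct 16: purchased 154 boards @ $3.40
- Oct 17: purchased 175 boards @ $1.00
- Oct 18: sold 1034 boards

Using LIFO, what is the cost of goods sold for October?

Oct 18, 1034 sold [LIFO — newest first]: 175 @ $1.00 + 154 @ $3.40 + 316 @ $1.00 + 241 @ $7.05 + 148 @ $6.30 = $3,646.05
Ending inventory: 258 @ $7.95 + 304 @ $7.70 + 155 @ $6.30 = $5,368.40
Check: goods available $9,014.45 = COGS $3,646.05 + ending $5,368.40

COGS = $3,646.05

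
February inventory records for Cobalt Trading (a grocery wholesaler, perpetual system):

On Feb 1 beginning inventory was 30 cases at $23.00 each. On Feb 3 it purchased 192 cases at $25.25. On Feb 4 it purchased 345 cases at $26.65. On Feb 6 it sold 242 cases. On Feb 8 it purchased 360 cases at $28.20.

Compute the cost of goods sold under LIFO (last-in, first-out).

COGS = $6,449.30

Feb 6, 242 sold [LIFO — newest first]: 242 @ $26.65 = $6,449.30
Ending inventory: 30 @ $23.00 + 192 @ $25.25 + 103 @ $26.65 + 360 @ $28.20 = $18,434.95
Check: goods available $24,884.25 = COGS $6,449.30 + ending $18,434.95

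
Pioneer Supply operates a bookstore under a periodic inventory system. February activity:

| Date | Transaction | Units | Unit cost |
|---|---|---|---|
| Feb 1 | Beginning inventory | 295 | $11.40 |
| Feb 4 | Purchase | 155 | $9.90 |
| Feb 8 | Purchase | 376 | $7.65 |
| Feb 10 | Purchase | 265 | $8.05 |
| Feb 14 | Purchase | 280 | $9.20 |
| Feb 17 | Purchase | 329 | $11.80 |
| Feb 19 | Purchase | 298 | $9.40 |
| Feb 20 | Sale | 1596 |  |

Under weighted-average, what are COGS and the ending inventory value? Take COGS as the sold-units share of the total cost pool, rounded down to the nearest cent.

COGS = $15,310.21; ending inventory = $3,856.34

Feb 20, sell 1596: 1596/1998 × $19,166.55 → $15,310.21
Ending inventory (cost pool remaining) = $3,856.34
Check: goods available $19,166.55 = COGS $15,310.21 + ending $3,856.34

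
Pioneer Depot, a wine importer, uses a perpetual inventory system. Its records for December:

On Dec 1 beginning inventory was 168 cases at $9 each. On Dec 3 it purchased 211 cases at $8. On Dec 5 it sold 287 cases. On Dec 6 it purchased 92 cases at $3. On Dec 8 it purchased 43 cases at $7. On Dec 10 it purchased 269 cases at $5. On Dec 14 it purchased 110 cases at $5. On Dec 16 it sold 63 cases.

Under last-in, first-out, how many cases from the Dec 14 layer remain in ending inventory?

47

Dec 5, 287 sold [LIFO — newest first]: 211 @ $8 + 76 @ $9 = $2,372
Dec 16, 63 sold [LIFO — newest first]: 63 @ $5 = $315
Total COGS = $2,372 + $315 = $2,687
Ending inventory: 92 @ $9 + 92 @ $3 + 43 @ $7 + 269 @ $5 + 47 @ $5 = $2,985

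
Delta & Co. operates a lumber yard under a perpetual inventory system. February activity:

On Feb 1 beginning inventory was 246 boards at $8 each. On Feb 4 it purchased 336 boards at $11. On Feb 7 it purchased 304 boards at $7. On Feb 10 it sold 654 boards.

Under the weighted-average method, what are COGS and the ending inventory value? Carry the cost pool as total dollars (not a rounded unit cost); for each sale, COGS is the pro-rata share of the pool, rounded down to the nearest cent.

After Feb 1: 246 on hand, pool $1,968.00 (≈ $8.0000 each)
After Feb 4: 582 on hand, pool $5,664.00 (≈ $9.7320 each)
After Feb 7: 886 on hand, pool $7,792.00 (≈ $8.7946 each)
Feb 10, sell 654: 654/886 × $7,792.00 → $5,751.65
Ending inventory (cost pool remaining) = $2,040.35

COGS = $5,751.65; ending inventory = $2,040.35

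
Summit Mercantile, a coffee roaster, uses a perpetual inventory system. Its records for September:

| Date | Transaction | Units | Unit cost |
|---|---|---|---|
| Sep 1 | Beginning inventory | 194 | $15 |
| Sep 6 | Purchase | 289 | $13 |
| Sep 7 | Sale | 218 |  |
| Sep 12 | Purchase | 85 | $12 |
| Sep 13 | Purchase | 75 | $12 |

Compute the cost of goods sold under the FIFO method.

COGS = $3,222

Sep 7, 218 sold [FIFO — oldest first]: 194 @ $15 + 24 @ $13 = $3,222
Ending inventory: 265 @ $13 + 85 @ $12 + 75 @ $12 = $5,365
Check: goods available $8,587 = COGS $3,222 + ending $5,365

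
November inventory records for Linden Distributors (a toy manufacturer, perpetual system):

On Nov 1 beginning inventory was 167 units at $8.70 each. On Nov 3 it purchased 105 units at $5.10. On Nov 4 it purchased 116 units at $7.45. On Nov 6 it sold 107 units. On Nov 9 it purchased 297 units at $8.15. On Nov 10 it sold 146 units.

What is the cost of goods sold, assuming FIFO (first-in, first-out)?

COGS = $1,891.50

Nov 6, 107 sold [FIFO — oldest first]: 107 @ $8.70 = $930.90
Nov 10, 146 sold [FIFO — oldest first]: 60 @ $8.70 + 86 @ $5.10 = $960.60
Total COGS = $930.90 + $960.60 = $1,891.50
Ending inventory: 19 @ $5.10 + 116 @ $7.45 + 297 @ $8.15 = $3,381.65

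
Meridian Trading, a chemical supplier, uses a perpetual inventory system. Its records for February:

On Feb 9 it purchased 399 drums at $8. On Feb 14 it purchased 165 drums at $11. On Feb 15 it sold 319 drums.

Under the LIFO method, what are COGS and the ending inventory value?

Feb 15, 319 sold [LIFO — newest first]: 165 @ $11 + 154 @ $8 = $3,047
Ending inventory: 245 @ $8 = $1,960

COGS = $3,047; ending inventory = $1,960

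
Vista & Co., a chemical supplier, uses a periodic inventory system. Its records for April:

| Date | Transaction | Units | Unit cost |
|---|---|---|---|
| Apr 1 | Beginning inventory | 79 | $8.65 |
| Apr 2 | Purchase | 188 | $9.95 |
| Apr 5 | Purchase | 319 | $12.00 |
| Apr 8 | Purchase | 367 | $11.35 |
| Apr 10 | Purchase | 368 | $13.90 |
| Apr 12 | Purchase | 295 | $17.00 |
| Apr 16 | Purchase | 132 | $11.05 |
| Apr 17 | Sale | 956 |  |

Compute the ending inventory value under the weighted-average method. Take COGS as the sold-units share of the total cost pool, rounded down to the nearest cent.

Apr 17, sell 956: 956/1748 × $22,136.20 → $12,106.52
Ending inventory (cost pool remaining) = $10,029.68

Ending inventory = $10,029.68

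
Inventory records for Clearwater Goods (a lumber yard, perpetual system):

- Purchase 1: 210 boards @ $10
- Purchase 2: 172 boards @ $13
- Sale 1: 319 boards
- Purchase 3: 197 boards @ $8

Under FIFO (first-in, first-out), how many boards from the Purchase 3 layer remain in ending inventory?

Sale 1 (319) [FIFO — oldest first]: 210 @ $10 + 109 @ $13 = $3,517
Ending inventory: 63 @ $13 + 197 @ $8 = $2,395

197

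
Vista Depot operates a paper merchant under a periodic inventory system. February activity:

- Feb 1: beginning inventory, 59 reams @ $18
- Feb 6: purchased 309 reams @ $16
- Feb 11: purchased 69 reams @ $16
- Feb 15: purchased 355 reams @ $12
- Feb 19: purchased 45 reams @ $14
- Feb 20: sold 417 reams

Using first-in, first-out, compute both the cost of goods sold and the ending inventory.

Feb 20, 417 sold [FIFO — oldest first]: 59 @ $18 + 309 @ $16 + 49 @ $16 = $6,790
Ending inventory: 20 @ $16 + 355 @ $12 + 45 @ $14 = $5,210
Check: goods available $12,000 = COGS $6,790 + ending $5,210

COGS = $6,790; ending inventory = $5,210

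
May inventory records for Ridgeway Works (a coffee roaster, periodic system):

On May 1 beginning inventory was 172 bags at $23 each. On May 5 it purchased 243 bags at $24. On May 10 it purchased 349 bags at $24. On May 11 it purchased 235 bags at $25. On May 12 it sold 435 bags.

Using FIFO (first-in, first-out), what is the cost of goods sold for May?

COGS = $10,268

May 12, 435 sold [FIFO — oldest first]: 172 @ $23 + 243 @ $24 + 20 @ $24 = $10,268
Ending inventory: 329 @ $24 + 235 @ $25 = $13,771
Check: goods available $24,039 = COGS $10,268 + ending $13,771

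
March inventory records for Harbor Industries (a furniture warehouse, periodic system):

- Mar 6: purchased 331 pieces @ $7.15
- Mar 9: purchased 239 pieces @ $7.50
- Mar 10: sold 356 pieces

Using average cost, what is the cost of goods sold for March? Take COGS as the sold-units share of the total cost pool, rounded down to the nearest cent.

COGS = $2,597.64

Mar 10, sell 356: 356/570 × $4,159.15 → $2,597.64
Ending inventory (cost pool remaining) = $1,561.51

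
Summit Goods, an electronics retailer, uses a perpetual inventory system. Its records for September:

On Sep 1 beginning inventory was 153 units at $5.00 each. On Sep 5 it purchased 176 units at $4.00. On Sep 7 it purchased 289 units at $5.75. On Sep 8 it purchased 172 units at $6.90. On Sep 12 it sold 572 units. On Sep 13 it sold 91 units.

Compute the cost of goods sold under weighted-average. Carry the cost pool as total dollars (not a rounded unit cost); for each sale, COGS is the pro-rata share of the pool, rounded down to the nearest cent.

COGS = $3,623.46

After Sep 1: 153 on hand, pool $765.00 (≈ $5.0000 each)
After Sep 5: 329 on hand, pool $1,469.00 (≈ $4.4650 each)
After Sep 7: 618 on hand, pool $3,130.75 (≈ $5.0659 each)
After Sep 8: 790 on hand, pool $4,317.55 (≈ $5.4653 each)
Sep 12, sell 572: 572/790 × $4,317.55 → $3,126.12
Sep 13, sell 91: 91/218 × $1,191.43 → $497.34
Total COGS = $3,126.12 + $497.34 = $3,623.46
Ending inventory (cost pool remaining) = $694.09
Check: goods available $4,317.55 = COGS $3,623.46 + ending $694.09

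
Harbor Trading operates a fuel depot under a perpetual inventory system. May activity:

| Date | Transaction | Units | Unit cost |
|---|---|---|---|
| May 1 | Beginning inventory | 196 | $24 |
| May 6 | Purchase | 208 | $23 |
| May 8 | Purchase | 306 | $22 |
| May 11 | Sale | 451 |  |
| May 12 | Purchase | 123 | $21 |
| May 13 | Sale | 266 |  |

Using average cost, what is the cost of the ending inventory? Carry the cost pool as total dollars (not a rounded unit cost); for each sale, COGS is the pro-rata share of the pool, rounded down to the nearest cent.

After May 1: 196 on hand, pool $4,704.00 (≈ $24.0000 each)
After May 6: 404 on hand, pool $9,488.00 (≈ $23.4851 each)
After May 8: 710 on hand, pool $16,220.00 (≈ $22.8451 each)
May 11, sell 451: 451/710 × $16,220.00 → $10,303.12
After May 12: 382 on hand, pool $8,499.88 (≈ $22.2510 each)
May 13, sell 266: 266/382 × $8,499.88 → $5,918.76
Total COGS = $10,303.12 + $5,918.76 = $16,221.88
Ending inventory (cost pool remaining) = $2,581.12

Ending inventory = $2,581.12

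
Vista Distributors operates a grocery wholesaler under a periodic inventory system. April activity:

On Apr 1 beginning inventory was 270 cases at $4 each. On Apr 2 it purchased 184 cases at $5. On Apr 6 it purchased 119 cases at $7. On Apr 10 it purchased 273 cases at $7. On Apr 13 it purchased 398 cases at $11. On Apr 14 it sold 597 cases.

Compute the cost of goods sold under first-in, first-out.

Apr 14, 597 sold [FIFO — oldest first]: 270 @ $4 + 184 @ $5 + 119 @ $7 + 24 @ $7 = $3,001
Ending inventory: 249 @ $7 + 398 @ $11 = $6,121

COGS = $3,001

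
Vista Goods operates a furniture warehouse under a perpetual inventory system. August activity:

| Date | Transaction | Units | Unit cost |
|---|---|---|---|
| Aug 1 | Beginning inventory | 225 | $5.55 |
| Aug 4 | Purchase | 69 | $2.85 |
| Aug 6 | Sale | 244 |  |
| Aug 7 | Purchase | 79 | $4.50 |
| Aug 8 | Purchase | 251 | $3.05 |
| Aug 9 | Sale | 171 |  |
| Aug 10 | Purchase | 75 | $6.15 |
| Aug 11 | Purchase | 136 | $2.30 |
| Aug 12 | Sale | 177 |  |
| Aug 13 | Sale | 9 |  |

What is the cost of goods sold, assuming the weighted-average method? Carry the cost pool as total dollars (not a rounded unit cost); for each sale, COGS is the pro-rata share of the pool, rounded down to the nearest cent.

COGS = $2,490.38

After Aug 1: 225 on hand, pool $1,248.75 (≈ $5.5500 each)
After Aug 4: 294 on hand, pool $1,445.40 (≈ $4.9163 each)
Aug 6, sell 244: 244/294 × $1,445.40 → $1,199.58
After Aug 7: 129 on hand, pool $601.32 (≈ $4.6614 each)
After Aug 8: 380 on hand, pool $1,366.87 (≈ $3.5970 each)
Aug 9, sell 171: 171/380 × $1,366.87 → $615.09
After Aug 10: 284 on hand, pool $1,213.03 (≈ $4.2712 each)
After Aug 11: 420 on hand, pool $1,525.83 (≈ $3.6329 each)
Aug 12, sell 177: 177/420 × $1,525.83 → $643.02
Aug 13, sell 9: 9/243 × $882.81 → $32.69
Total COGS = $1,199.58 + $615.09 + $643.02 + $32.69 = $2,490.38
Ending inventory (cost pool remaining) = $850.12
Check: goods available $3,340.50 = COGS $2,490.38 + ending $850.12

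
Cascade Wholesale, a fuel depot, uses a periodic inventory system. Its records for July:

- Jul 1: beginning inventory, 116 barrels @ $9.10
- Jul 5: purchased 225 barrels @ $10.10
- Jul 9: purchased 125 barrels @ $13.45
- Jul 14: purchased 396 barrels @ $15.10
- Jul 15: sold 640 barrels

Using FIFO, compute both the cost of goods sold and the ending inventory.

Jul 15, 640 sold [FIFO — oldest first]: 116 @ $9.10 + 225 @ $10.10 + 125 @ $13.45 + 174 @ $15.10 = $7,636.75
Ending inventory: 222 @ $15.10 = $3,352.20

COGS = $7,636.75; ending inventory = $3,352.20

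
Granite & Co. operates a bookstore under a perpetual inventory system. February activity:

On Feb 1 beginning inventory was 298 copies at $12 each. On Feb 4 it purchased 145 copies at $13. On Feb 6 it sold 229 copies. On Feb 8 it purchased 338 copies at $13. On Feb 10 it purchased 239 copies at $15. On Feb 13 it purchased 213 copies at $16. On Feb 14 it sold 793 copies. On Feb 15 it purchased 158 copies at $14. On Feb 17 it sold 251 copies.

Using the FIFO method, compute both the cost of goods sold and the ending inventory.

COGS = $17,408; ending inventory = $1,652

Feb 6, 229 sold [FIFO — oldest first]: 229 @ $12 = $2,748
Feb 14, 793 sold [FIFO — oldest first]: 69 @ $12 + 145 @ $13 + 338 @ $13 + 239 @ $15 + 2 @ $16 = $10,724
Feb 17, 251 sold [FIFO — oldest first]: 211 @ $16 + 40 @ $14 = $3,936
Total COGS = $2,748 + $10,724 + $3,936 = $17,408
Ending inventory: 118 @ $14 = $1,652
Check: goods available $19,060 = COGS $17,408 + ending $1,652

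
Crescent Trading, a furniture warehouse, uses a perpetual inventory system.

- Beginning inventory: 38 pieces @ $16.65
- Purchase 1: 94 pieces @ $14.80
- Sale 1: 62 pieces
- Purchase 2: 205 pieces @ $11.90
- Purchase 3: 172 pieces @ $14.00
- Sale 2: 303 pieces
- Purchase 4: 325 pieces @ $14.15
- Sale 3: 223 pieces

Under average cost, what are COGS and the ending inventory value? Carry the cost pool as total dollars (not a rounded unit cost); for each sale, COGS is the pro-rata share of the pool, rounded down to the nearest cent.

COGS = $8,057.55; ending inventory = $3,412.60

After Beginning: 38 on hand, pool $632.70 (≈ $16.6500 each)
After Purchase 1: 132 on hand, pool $2,023.90 (≈ $15.3326 each)
Sale 1, sell 62: 62/132 × $2,023.90 → $950.61
After Purchase 2: 275 on hand, pool $3,512.79 (≈ $12.7738 each)
After Purchase 3: 447 on hand, pool $5,920.79 (≈ $13.2456 each)
Sale 2, sell 303: 303/447 × $5,920.79 → $4,013.42
After Purchase 4: 469 on hand, pool $6,506.12 (≈ $13.8723 each)
Sale 3, sell 223: 223/469 × $6,506.12 → $3,093.52
Total COGS = $950.61 + $4,013.42 + $3,093.52 = $8,057.55
Ending inventory (cost pool remaining) = $3,412.60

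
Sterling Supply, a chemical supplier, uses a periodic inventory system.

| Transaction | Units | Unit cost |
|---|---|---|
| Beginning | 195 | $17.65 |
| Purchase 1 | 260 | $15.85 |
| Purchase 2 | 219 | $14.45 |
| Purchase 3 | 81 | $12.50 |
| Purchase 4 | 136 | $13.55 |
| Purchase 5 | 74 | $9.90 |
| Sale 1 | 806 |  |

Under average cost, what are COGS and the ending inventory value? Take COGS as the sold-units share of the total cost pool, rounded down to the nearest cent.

Sale 1, sell 806: 806/965 × $14,315.20 → $11,956.52
Ending inventory (cost pool remaining) = $2,358.68
Check: goods available $14,315.20 = COGS $11,956.52 + ending $2,358.68

COGS = $11,956.52; ending inventory = $2,358.68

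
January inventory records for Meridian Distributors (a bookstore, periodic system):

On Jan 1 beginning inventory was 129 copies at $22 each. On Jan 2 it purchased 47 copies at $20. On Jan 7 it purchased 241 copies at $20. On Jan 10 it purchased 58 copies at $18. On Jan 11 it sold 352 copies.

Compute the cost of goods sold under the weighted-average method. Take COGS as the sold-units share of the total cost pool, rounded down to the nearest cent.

COGS = $7,145.22

Jan 11, sell 352: 352/475 × $9,642.00 → $7,145.22
Ending inventory (cost pool remaining) = $2,496.78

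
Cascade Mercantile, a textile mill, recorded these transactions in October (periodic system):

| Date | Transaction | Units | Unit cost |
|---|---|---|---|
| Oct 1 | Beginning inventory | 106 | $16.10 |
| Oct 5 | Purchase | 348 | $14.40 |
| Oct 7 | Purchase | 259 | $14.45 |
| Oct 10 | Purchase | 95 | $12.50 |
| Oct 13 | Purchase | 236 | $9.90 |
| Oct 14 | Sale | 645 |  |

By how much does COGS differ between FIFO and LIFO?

$1,419.30

FIFO COGS: 106 @ $16.10 + 348 @ $14.40 + 191 @ $14.45 = $9,477.75
LIFO COGS: 236 @ $9.90 + 95 @ $12.50 + 259 @ $14.45 + 55 @ $14.40 = $8,058.45
Difference = |$9,477.75 − $8,058.45| = $1,419.30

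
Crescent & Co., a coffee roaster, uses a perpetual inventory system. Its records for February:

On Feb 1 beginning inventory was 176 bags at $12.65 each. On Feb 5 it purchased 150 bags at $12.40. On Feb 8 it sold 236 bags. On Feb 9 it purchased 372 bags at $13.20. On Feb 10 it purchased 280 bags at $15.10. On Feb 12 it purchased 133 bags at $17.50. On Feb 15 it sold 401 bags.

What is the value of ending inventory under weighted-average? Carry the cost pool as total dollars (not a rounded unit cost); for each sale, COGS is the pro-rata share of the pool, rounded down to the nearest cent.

Ending inventory = $6,822.38

After Feb 1: 176 on hand, pool $2,226.40 (≈ $12.6500 each)
After Feb 5: 326 on hand, pool $4,086.40 (≈ $12.5350 each)
Feb 8, sell 236: 236/326 × $4,086.40 → $2,958.25
After Feb 9: 462 on hand, pool $6,038.55 (≈ $13.0705 each)
After Feb 10: 742 on hand, pool $10,266.55 (≈ $13.8363 each)
After Feb 12: 875 on hand, pool $12,594.05 (≈ $14.3932 each)
Feb 15, sell 401: 401/875 × $12,594.05 → $5,771.67
Total COGS = $2,958.25 + $5,771.67 = $8,729.92
Ending inventory (cost pool remaining) = $6,822.38
Check: goods available $15,552.30 = COGS $8,729.92 + ending $6,822.38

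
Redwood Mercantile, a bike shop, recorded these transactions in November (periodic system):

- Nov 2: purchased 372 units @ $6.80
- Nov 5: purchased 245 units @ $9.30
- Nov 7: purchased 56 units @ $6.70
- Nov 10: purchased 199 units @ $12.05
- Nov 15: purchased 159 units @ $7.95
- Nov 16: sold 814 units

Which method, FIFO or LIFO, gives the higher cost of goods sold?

FIFO COGS: 372 @ $6.80 + 245 @ $9.30 + 56 @ $6.70 + 141 @ $12.05 = $6,882.35
LIFO COGS: 159 @ $7.95 + 199 @ $12.05 + 56 @ $6.70 + 245 @ $9.30 + 155 @ $6.80 = $7,369.70

LIFO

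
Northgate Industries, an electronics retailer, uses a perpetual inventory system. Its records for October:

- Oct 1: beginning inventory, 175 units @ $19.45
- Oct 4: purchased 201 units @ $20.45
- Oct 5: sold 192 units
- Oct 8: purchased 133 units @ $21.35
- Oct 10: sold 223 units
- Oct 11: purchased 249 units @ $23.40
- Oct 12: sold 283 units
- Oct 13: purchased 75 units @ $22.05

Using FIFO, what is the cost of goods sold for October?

Oct 5, 192 sold [FIFO — oldest first]: 175 @ $19.45 + 17 @ $20.45 = $3,751.40
Oct 10, 223 sold [FIFO — oldest first]: 184 @ $20.45 + 39 @ $21.35 = $4,595.45
Oct 12, 283 sold [FIFO — oldest first]: 94 @ $21.35 + 189 @ $23.40 = $6,429.50
Total COGS = $3,751.40 + $4,595.45 + $6,429.50 = $14,776.35
Ending inventory: 60 @ $23.40 + 75 @ $22.05 = $3,057.75
Check: goods available $17,834.10 = COGS $14,776.35 + ending $3,057.75

COGS = $14,776.35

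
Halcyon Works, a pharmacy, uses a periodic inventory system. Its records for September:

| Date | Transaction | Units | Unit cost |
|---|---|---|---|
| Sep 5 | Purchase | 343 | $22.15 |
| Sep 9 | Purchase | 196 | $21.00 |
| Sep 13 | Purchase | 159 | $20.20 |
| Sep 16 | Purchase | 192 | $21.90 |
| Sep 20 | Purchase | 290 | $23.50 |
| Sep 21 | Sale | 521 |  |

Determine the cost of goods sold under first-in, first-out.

Sep 21, 521 sold [FIFO — oldest first]: 343 @ $22.15 + 178 @ $21.00 = $11,335.45
Ending inventory: 18 @ $21.00 + 159 @ $20.20 + 192 @ $21.90 + 290 @ $23.50 = $14,609.60

COGS = $11,335.45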